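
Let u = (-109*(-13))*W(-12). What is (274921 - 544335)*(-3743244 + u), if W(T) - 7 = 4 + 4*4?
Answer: 998174828790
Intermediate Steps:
W(T) = 27 (W(T) = 7 + (4 + 4*4) = 7 + (4 + 16) = 7 + 20 = 27)
u = 38259 (u = -109*(-13)*27 = 1417*27 = 38259)
(274921 - 544335)*(-3743244 + u) = (274921 - 544335)*(-3743244 + 38259) = -269414*(-3704985) = 998174828790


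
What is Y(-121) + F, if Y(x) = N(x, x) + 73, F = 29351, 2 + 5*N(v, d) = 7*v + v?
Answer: 29230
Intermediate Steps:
N(v, d) = -⅖ + 8*v/5 (N(v, d) = -⅖ + (7*v + v)/5 = -⅖ + (8*v)/5 = -⅖ + 8*v/5)
Y(x) = 363/5 + 8*x/5 (Y(x) = (-⅖ + 8*x/5) + 73 = 363/5 + 8*x/5)
Y(-121) + F = (363/5 + (8/5)*(-121)) + 29351 = (363/5 - 968/5) + 29351 = -121 + 29351 = 29230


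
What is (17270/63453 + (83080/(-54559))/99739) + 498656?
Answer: 172180853865700284998/345289658388753 ≈ 4.9866e+5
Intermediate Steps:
(17270/63453 + (83080/(-54559))/99739) + 498656 = (17270*(1/63453) + (83080*(-1/54559))*(1/99739)) + 498656 = (17270/63453 - 83080/54559*1/99739) + 498656 = (17270/63453 - 83080/5441660101) + 498656 = 93972198269030/345289658388753 + 498656 = 172180853865700284998/345289658388753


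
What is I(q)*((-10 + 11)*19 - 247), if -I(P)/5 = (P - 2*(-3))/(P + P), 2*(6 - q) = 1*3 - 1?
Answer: 1254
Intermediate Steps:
q = 5 (q = 6 - (1*3 - 1)/2 = 6 - (3 - 1)/2 = 6 - ½*2 = 6 - 1 = 5)
I(P) = -5*(6 + P)/(2*P) (I(P) = -5*(P - 2*(-3))/(P + P) = -5*(P + 6)/(2*P) = -5*(6 + P)*1/(2*P) = -5*(6 + P)/(2*P))
I(q)*((-10 + 11)*19 - 247) = (-5/2 - 15/5)*((-10 + 11)*19 - 247) = (-5/2 - 15*⅕)*(1*19 - 247) = (-5/2 - 3)*(19 - 247) = -11/2*(-228) = 1254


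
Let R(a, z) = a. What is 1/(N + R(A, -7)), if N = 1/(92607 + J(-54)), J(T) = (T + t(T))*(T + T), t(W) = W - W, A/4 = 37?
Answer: 98439/14568973 ≈ 0.0067568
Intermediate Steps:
A = 148 (A = 4*37 = 148)
t(W) = 0
J(T) = 2*T**2 (J(T) = (T + 0)*(T + T) = T*(2*T) = 2*T**2)
N = 1/98439 (N = 1/(92607 + 2*(-54)**2) = 1/(92607 + 2*2916) = 1/(92607 + 5832) = 1/98439 ≈ 1.0159e-5)
1/(N + R(A, -7)) = 1/(1/98439 + 148) = 1/(14568973/98439) = 98439/14568973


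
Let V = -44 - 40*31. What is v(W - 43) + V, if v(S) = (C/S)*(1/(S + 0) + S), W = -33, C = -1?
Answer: -7422161/5776 ≈ -1285.0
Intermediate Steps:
V = -1284 (V = -44 - 1240 = -1284)
v(S) = -(S + 1/S)/S (v(S) = (-1/S)*(1/(S + 0) + S) = (-1/S)*(1/S + S) = (-1/S)*(S + 1/S) = -(S + 1/S)/S)
v(W - 43) + V = (-1 - 1/(-33 - 43)²) - 1284 = (-1 - 1/(-76)²) - 1284 = (-1 - 1*1/5776) - 1284 = (-1 - 1/5776) - 1284 = -5777/5776 - 1284 = -7422161/5776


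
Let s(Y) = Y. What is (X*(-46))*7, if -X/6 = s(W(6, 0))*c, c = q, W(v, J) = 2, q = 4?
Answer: 15456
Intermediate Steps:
c = 4
X = -48 (X = -12*4 = -6*8 = -48)
(X*(-46))*7 = -48*(-46)*7 = 2208*7 = 15456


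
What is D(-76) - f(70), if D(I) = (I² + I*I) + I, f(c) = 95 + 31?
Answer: 11350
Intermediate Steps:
f(c) = 126
D(I) = I + 2*I² (D(I) = (I² + I²) + I = 2*I² + I = I + 2*I²)
D(-76) - f(70) = -76*(1 + 2*(-76)) - 1*126 = -76*(1 - 152) - 126 = -76*(-151) - 126 = 11476 - 126 = 11350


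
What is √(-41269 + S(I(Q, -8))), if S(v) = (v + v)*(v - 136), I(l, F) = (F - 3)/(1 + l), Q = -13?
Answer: I*√5978398/12 ≈ 203.76*I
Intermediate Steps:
I(l, F) = (-3 + F)/(1 + l)
S(v) = 2*v*(-136 + v) (S(v) = (2*v)*(-136 + v) = 2*v*(-136 + v))
√(-41269 + S(I(Q, -8))) = √(-41269 + 2*((-3 - 8)/(1 - 13))*(-136 + (-3 - 8)/(1 - 13))) = √(-41269 + 2*(-11/(-12))*(-136 - 11/(-12))) = √(-41269 + 2*(-1/12*(-11))*(-136 - 1/12*(-11))) = √(-41269 + 2*(11/12)*(-136 + 11/12)) = √(-41269 + 2*(11/12)*(-1621/12)) = √(-41269 - 17831/72) = √(-2989199/72) = I*√5978398/12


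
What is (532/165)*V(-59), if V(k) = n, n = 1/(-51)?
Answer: -532/8415 ≈ -0.063220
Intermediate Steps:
n = -1/51 ≈ -0.019608
V(k) = -1/51
(532/165)*V(-59) = (532/165)*(-1/51) = -532/8415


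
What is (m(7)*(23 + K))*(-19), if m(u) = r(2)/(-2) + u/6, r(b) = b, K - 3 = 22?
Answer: -152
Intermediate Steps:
K = 25 (K = 3 + 22 = 25)
m(u) = -1 + u/6 (m(u) = 2/(-2) + u/6 = 2*(-½) + u*(⅙) = -1 + u/6)
(m(7)*(23 + K))*(-19) = ((-1 + (⅙)*7)*(23 + 25))*(-19) = ((-1 + 7/6)*48)*(-19) = ((⅙)*48)*(-19) = 8*(-19) = -152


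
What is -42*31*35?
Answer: -45570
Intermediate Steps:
-42*31*35 = -1302*35 = -45570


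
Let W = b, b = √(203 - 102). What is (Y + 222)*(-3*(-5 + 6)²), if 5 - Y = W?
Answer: -681 + 3*√101 ≈ -650.85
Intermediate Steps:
b = √101 ≈ 10.050
W = √101 ≈ 10.050
Y = 5 - √101 ≈ -5.0499
(Y + 222)*(-3*(-5 + 6)²) = ((5 - √101) + 222)*(-3*(-5 + 6)²) = (227 - √101)*(-3*1²) = (227 - √101)*(-3*1) = (227 - √101)*(-3) = -681 + 3*√101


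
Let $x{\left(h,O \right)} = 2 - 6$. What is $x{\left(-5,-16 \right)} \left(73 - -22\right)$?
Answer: $-380$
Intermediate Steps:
$x{\left(h,O \right)} = -4$ ($x{\left(h,O \right)} = 2 - 6 = -4$)
$x{\left(-5,-16 \right)} \left(73 - -22\right) = - 4 \left(73 - -22\right) = - 4 \left(73 + 22\right) = \left(-4\right) 95 = -380$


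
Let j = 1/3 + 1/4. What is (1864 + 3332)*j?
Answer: 3031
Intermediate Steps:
j = 7/12 (j = 1*(1/3) + 1*(1/4) = 1/3 + 1/4 = 7/12 ≈ 0.58333)
(1864 + 3332)*j = (1864 + 3332)*(7/12) = 5196*(7/12) = 3031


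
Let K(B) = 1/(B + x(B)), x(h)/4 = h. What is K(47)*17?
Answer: 17/235 ≈ 0.072340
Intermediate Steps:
x(h) = 4*h
K(B) = 1/(5*B) (K(B) = 1/(B + 4*B) = 1/(5*B))
K(47)*17 = ((1/5)/47)*17 = ((1/5)*(1/47))*17 = (1/235)*17 = 17/235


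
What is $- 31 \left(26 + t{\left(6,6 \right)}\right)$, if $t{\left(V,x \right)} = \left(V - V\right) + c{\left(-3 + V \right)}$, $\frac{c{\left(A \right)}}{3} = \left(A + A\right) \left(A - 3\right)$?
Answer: $-806$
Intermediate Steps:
$c{\left(A \right)} = 6 A \left(-3 + A\right)$ ($c{\left(A \right)} = 3 \left(A + A\right) \left(A - 3\right) = 3 \cdot 2 A \left(-3 + A\right) = 6 A \left(-3 + A\right)$)
$t{\left(V,x \right)} = 6 \left(-6 + V\right) \left(-3 + V\right)$ ($t{\left(V,x \right)} = \left(V - V\right) + 6 \left(-3 + V\right) \left(-3 + \left(-3 + V\right)\right) = 0 + 6 \left(-3 + V\right) \left(-6 + V\right) = 0 + 6 \left(-6 + V\right) \left(-3 + V\right) = 6 \left(-6 + V\right) \left(-3 + V\right)$)
$- 31 \left(26 + t{\left(6,6 \right)}\right) = - 31 \left(26 + 6 \left(-6 + 6\right) \left(-3 + 6\right)\right) = - 31 \left(26 + 6 \cdot 0 \cdot 3\right) = - 31 \left(26 + 0\right) = \left(-31\right) 26 = -806$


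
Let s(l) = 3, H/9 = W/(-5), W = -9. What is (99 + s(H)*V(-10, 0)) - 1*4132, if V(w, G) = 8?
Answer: -4009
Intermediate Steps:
H = 81/5 (H = 9*(-9/(-5)) = 9*(-9*(-⅕)) = 9*(9/5) = 81/5 ≈ 16.200)
(99 + s(H)*V(-10, 0)) - 1*4132 = (99 + 3*8) - 1*4132 = (99 + 24) - 4132 = 123 - 4132 = -4009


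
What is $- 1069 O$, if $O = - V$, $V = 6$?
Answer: $6414$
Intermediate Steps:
$O = -6$ ($O = \left(-1\right) 6 = -6$)
$- 1069 O = \left(-1069\right) \left(-6\right) = 6414$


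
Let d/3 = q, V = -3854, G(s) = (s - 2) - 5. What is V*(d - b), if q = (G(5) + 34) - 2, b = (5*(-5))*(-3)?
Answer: -57810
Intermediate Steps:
b = 75 (b = -25*(-3) = 75)
G(s) = -7 + s (G(s) = (-2 + s) - 5 = -7 + s)
q = 30 (q = ((-7 + 5) + 34) - 2 = (-2 + 34) - 2 = 32 - 2 = 30)
d = 90 (d = 3*30 = 90)
V*(d - b) = -3854*(90 - 1*75) = -3854*(90 - 75) = -3854*15 = -57810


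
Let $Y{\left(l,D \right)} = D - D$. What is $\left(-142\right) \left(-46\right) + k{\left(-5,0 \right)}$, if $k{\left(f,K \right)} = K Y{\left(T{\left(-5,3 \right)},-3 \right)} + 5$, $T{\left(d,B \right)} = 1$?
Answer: $6537$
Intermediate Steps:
$Y{\left(l,D \right)} = 0$
$k{\left(f,K \right)} = 5$ ($k{\left(f,K \right)} = K 0 + 5 = 0 + 5 = 5$)
$\left(-142\right) \left(-46\right) + k{\left(-5,0 \right)} = \left(-142\right) \left(-46\right) + 5 = 6532 + 5 = 6537$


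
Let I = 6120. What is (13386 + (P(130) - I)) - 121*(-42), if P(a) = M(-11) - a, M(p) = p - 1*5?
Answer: 12202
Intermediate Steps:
M(p) = -5 + p (M(p) = p - 5 = -5 + p)
P(a) = -16 - a (P(a) = (-5 - 11) - a = -16 - a)
(13386 + (P(130) - I)) - 121*(-42) = (13386 + ((-16 - 1*130) - 1*6120)) - 121*(-42) = (13386 + ((-16 - 130) - 6120)) + 5082 = (13386 + (-146 - 6120)) + 5082 = (13386 - 6266) + 5082 = 7120 + 5082 = 12202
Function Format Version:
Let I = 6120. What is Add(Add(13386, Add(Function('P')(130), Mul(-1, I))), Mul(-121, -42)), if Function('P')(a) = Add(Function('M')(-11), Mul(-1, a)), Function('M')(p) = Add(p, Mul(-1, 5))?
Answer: 12202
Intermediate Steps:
Function('M')(p) = Add(-5, p) (Function('M')(p) = Add(p, -5) = Add(-5, p))
Function('P')(a) = Add(-16, Mul(-1, a)) (Function('P')(a) = Add(Add(-5, -11), Mul(-1, a)) = Add(-16, Mul(-1, a)))
Add(Add(13386, Add(Function('P')(130), Mul(-1, I))), Mul(-121, -42)) = Add(Add(13386, Add(Add(-16, Mul(-1, 130)), Mul(-1, 6120))), Mul(-121, -42)) = Add(Add(13386, Add(Add(-16, -130), -6120)), 5082) = Add(Add(13386, Add(-146, -6120)), 5082) = Add(Add(13386, -6266), 5082) = Add(7120, 5082) = 12202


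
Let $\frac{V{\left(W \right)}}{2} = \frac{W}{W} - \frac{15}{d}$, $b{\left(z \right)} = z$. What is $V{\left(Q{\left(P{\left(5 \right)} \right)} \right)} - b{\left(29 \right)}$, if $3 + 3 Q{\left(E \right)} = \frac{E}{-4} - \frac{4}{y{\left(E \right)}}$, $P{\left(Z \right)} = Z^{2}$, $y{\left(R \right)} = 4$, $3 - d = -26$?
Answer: $- \frac{813}{29} \approx -28.034$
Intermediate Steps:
$d = 29$ ($d = 3 - -26 = 3 + 26 = 29$)
$Q{\left(E \right)} = - \frac{4}{3} - \frac{E}{12}$ ($Q{\left(E \right)} = -1 + \frac{\frac{E}{-4} - \frac{4}{4}}{3} = -1 + \frac{E \left(- \frac{1}{4}\right) - 1}{3} = -1 + \frac{- \frac{E}{4} - 1}{3} = -1 + \frac{-1 - \frac{E}{4}}{3} = -1 - \left(\frac{1}{3} + \frac{E}{12}\right) = - \frac{4}{3} - \frac{E}{12}$)
$V{\left(W \right)} = \frac{28}{29}$ ($V{\left(W \right)} = 2 \left(\frac{W}{W} - \frac{15}{29}\right) = 2 \left(1 - \frac{15}{29}\right) = 2 \cdot \frac{14}{29} = \frac{28}{29}$)
$V{\left(Q{\left(P{\left(5 \right)} \right)} \right)} - b{\left(29 \right)} = \frac{28}{29} - 29 = - \frac{813}{29}$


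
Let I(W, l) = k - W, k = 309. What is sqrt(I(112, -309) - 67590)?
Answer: I*sqrt(67393) ≈ 259.6*I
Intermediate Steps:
I(W, l) = 309 - W
sqrt(I(112, -309) - 67590) = sqrt((309 - 1*112) - 67590) = sqrt((309 - 112) - 67590) = sqrt(197 - 67590) = sqrt(-67393) = I*sqrt(67393)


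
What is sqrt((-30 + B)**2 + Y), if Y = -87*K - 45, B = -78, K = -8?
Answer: sqrt(12315) ≈ 110.97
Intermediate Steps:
Y = 651 (Y = -87*(-8) - 45 = 696 - 45 = 651)
sqrt((-30 + B)**2 + Y) = sqrt((-30 - 78)**2 + 651) = sqrt((-108)**2 + 651) = sqrt(11664 + 651) = sqrt(12315)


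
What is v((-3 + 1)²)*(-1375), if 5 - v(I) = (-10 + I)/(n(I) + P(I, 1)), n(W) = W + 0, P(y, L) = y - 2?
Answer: -8250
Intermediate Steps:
P(y, L) = -2 + y
n(W) = W
v(I) = 5 - (-10 + I)/(-2 + 2*I) (v(I) = 5 - (-10 + I)/(I + (-2 + I)) = 5 - (-10 + I)/(-2 + 2*I))
v((-3 + 1)²)*(-1375) = (9*(-3 + 1)²/(2*(-1 + (-3 + 1)²)))*(-1375) = ((9/2)*(-2)²/(-1 + (-2)²))*(-1375) = ((9/2)*4/(-1 + 4))*(-1375) = ((9/2)*4/3)*(-1375) = ((9/2)*4*(⅓))*(-1375) = 6*(-1375) = -8250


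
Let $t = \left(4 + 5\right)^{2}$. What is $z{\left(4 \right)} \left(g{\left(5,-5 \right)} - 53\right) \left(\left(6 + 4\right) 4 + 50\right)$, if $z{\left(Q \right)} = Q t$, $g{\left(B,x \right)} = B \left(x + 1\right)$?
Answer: $-2128680$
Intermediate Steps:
$g{\left(B,x \right)} = B \left(1 + x\right)$
$t = 81$ ($t = 9^{2} = 81$)
$z{\left(Q \right)} = 81 Q$ ($z{\left(Q \right)} = Q 81 = 81 Q$)
$z{\left(4 \right)} \left(g{\left(5,-5 \right)} - 53\right) \left(\left(6 + 4\right) 4 + 50\right) = 81 \cdot 4 \left(5 \left(1 - 5\right) - 53\right) \left(\left(6 + 4\right) 4 + 50\right) = 324 \left(5 \left(-4\right) - 53\right) \left(10 \cdot 4 + 50\right) = 324 \left(-20 - 53\right) \left(40 + 50\right) = 324 \left(\left(-73\right) 90\right) = 324 \left(-6570\right) = -2128680$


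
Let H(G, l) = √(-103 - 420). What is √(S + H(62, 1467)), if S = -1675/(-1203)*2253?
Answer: √(504427925 + 160801*I*√523)/401 ≈ 56.009 + 0.20416*I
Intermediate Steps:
H(G, l) = I*√523 (H(G, l) = √(-523) = I*√523)
S = 1257925/401 (S = -1675*(-1/1203)*2253 = (1675/1203)*2253 = 1257925/401 ≈ 3137.0)
√(S + H(62, 1467)) = √(1257925/401 + I*√523)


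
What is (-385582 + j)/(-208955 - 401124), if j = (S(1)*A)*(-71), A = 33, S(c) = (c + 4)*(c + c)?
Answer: 409012/610079 ≈ 0.67042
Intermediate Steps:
S(c) = 2*c*(4 + c) (S(c) = (4 + c)*(2*c) = 2*c*(4 + c))
j = -23430 (j = ((2*1*(4 + 1))*33)*(-71) = ((2*1*5)*33)*(-71) = (10*33)*(-71) = 330*(-71) = -23430)
(-385582 + j)/(-208955 - 401124) = (-385582 - 23430)/(-208955 - 401124) = -409012/(-610079) = -409012*(-1/610079) = 409012/610079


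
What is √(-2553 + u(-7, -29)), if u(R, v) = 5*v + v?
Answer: 3*I*√303 ≈ 52.221*I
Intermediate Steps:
u(R, v) = 6*v
√(-2553 + u(-7, -29)) = √(-2553 + 6*(-29)) = √(-2553 - 174) = √(-2727) = 3*I*√303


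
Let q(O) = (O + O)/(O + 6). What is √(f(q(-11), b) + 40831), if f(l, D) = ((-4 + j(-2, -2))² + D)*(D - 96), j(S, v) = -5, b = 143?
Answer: √51359 ≈ 226.63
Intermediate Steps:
q(O) = 2*O/(6 + O) (q(O) = (2*O)/(6 + O) = 2*O/(6 + O))
f(l, D) = (-96 + D)*(81 + D) (f(l, D) = ((-4 - 5)² + D)*(D - 96) = ((-9)² + D)*(-96 + D) = (81 + D)*(-96 + D) = (-96 + D)*(81 + D))
√(f(q(-11), b) + 40831) = √((-7776 + 143² - 15*143) + 40831) = √((-7776 + 20449 - 2145) + 40831) = √(10528 + 40831) = √51359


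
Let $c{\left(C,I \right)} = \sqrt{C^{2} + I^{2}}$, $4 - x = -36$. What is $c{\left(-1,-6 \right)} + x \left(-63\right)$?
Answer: $-2520 + \sqrt{37} \approx -2513.9$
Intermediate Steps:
$x = 40$ ($x = 4 - -36 = 4 + 36 = 40$)
$c{\left(-1,-6 \right)} + x \left(-63\right) = \sqrt{\left(-1\right)^{2} + \left(-6\right)^{2}} + 40 \left(-63\right) = \sqrt{1 + 36} - 2520 = \sqrt{37} - 2520 = -2520 + \sqrt{37}$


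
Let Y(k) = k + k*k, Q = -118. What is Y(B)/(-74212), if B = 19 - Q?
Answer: -9453/37106 ≈ -0.25476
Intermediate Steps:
B = 137 (B = 19 - 1*(-118) = 19 + 118 = 137)
Y(k) = k + k²
Y(B)/(-74212) = (137*(1 + 137))/(-74212) = (137*138)*(-1/74212) = 18906*(-1/74212) = -9453/37106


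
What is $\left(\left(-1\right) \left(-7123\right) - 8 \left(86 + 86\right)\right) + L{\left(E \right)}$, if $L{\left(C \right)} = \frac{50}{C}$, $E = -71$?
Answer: $\frac{407987}{71} \approx 5746.3$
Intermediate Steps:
$\left(\left(-1\right) \left(-7123\right) - 8 \left(86 + 86\right)\right) + L{\left(E \right)} = \left(\left(-1\right) \left(-7123\right) - 8 \left(86 + 86\right)\right) + \frac{50}{-71} = \left(7123 - 1376\right) + 50 \left(- \frac{1}{71}\right) = \left(7123 - 1376\right) - \frac{50}{71} = 5747 - \frac{50}{71} = \frac{407987}{71}$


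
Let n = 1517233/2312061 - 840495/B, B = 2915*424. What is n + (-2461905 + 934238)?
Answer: -873096814037975207/571522982712 ≈ -1.5277e+6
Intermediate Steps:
B = 1235960
n = -13607282303/571522982712 (n = 1517233/2312061 - 840495/1235960 = 1517233*(1/2312061) - 840495*1/1235960 = 1517233/2312061 - 168099/247192 = -13607282303/571522982712 ≈ -0.023809)
n + (-2461905 + 934238) = -13607282303/571522982712 + (-2461905 + 934238) = -13607282303/571522982712 - 1527667 = -873096814037975207/571522982712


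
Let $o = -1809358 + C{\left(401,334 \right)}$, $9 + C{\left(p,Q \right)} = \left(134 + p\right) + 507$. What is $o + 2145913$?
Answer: $337588$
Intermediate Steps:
$C{\left(p,Q \right)} = 632 + p$ ($C{\left(p,Q \right)} = -9 + \left(\left(134 + p\right) + 507\right) = -9 + \left(641 + p\right) = 632 + p$)
$o = -1808325$ ($o = -1809358 + \left(632 + 401\right) = -1809358 + 1033 = -1808325$)
$o + 2145913 = -1808325 + 2145913 = 337588$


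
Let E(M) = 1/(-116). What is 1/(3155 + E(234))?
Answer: 116/365979 ≈ 0.00031696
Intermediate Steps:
E(M) = -1/116
1/(3155 + E(234)) = 1/(3155 - 1/116) = 1/(365979/116) = 116/365979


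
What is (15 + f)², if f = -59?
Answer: 1936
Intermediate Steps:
(15 + f)² = (15 - 59)² = (-44)² = 1936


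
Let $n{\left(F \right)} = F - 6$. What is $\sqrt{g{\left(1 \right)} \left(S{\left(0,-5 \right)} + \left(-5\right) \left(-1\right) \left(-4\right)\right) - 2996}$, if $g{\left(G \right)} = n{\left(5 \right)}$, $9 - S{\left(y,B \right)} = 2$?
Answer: $i \sqrt{2983} \approx 54.617 i$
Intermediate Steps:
$S{\left(y,B \right)} = 7$ ($S{\left(y,B \right)} = 9 - 2 = 7$)
$n{\left(F \right)} = -6 + F$ ($n{\left(F \right)} = F - 6 = -6 + F$)
$g{\left(G \right)} = -1$ ($g{\left(G \right)} = -6 + 5 = -1$)
$\sqrt{g{\left(1 \right)} \left(S{\left(0,-5 \right)} + \left(-5\right) \left(-1\right) \left(-4\right)\right) - 2996} = \sqrt{- (7 + \left(-5\right) \left(-1\right) \left(-4\right)) - 2996} = \sqrt{- (7 + 5 \left(-4\right)) - 2996} = \sqrt{- (7 - 20) - 2996} = \sqrt{\left(-1\right) \left(-13\right) - 2996} = \sqrt{13 - 2996} = \sqrt{-2983} = i \sqrt{2983}$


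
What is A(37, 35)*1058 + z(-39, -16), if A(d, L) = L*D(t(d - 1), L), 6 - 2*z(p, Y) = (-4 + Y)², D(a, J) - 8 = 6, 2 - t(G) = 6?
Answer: 518223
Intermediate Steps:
t(G) = -4 (t(G) = 2 - 1*6 = 2 - 6 = -4)
D(a, J) = 14 (D(a, J) = 8 + 6 = 14)
z(p, Y) = 3 - (-4 + Y)²/2
A(d, L) = 14*L (A(d, L) = L*14 = 14*L)
A(37, 35)*1058 + z(-39, -16) = (14*35)*1058 + (3 - (-4 - 16)²/2) = 490*1058 + (3 - ½*(-20)²) = 518420 + (3 - ½*400) = 518420 + (3 - 200) = 518420 - 197 = 518223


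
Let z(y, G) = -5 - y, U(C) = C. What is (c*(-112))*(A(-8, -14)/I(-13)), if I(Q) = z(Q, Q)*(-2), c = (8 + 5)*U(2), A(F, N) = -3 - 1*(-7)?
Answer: 728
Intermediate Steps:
A(F, N) = 4 (A(F, N) = -3 + 7 = 4)
c = 26 (c = (8 + 5)*2 = 13*2 = 26)
I(Q) = 10 + 2*Q (I(Q) = (-5 - Q)*(-2) = 10 + 2*Q)
(c*(-112))*(A(-8, -14)/I(-13)) = (26*(-112))*(4/(10 + 2*(-13))) = -11648/(10 - 26) = -11648/(-16) = -11648*(-1)/16 = -2912*(-¼) = 728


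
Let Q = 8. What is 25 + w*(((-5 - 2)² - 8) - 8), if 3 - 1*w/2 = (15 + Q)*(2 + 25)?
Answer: -40763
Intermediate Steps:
w = -1236 (w = 6 - 2*(15 + 8)*(2 + 25) = 6 - 46*27 = 6 - 2*621 = 6 - 1242 = -1236)
25 + w*(((-5 - 2)² - 8) - 8) = 25 - 1236*(((-5 - 2)² - 8) - 8) = 25 - 1236*(((-7)² - 8) - 8) = 25 - 1236*((49 - 8) - 8) = 25 - 1236*(41 - 8) = 25 - 1236*33 = 25 - 40788 = -40763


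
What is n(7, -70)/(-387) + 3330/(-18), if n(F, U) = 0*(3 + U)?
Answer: -185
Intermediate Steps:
n(F, U) = 0
n(7, -70)/(-387) + 3330/(-18) = 0/(-387) + 3330/(-18) = 0*(-1/387) + 3330*(-1/18) = 0 - 185 = -185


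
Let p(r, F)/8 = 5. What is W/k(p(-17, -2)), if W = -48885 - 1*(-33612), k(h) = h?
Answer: -15273/40 ≈ -381.83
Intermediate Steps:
p(r, F) = 40 (p(r, F) = 8*5 = 40)
W = -15273 (W = -48885 + 33612 = -15273)
W/k(p(-17, -2)) = -15273/40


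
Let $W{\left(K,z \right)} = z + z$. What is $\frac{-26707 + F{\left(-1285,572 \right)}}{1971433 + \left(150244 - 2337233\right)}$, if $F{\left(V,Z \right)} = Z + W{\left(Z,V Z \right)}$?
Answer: $\frac{498725}{71852} \approx 6.941$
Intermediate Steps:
$W{\left(K,z \right)} = 2 z$
$F{\left(V,Z \right)} = Z + 2 V Z$
$\frac{-26707 + F{\left(-1285,572 \right)}}{1971433 + \left(150244 - 2337233\right)} = \frac{-26707 + 572 \left(1 + 2 \left(-1285\right)\right)}{1971433 + \left(150244 - 2337233\right)} = \frac{-26707 + 572 \left(1 - 2570\right)}{1971433 + \left(150244 - 2337233\right)} = \frac{-26707 + 572 \left(-2569\right)}{1971433 - 2186989} = \frac{-26707 - 1469468}{-215556} = \left(-1496175\right) \left(- \frac{1}{215556}\right) = \frac{498725}{71852}$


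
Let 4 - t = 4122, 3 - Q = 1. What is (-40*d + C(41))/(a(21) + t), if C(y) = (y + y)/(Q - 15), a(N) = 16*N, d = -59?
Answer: -15299/24583 ≈ -0.62234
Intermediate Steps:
Q = 2 (Q = 3 - 1*1 = 3 - 1 = 2)
t = -4118 (t = 4 - 1*4122 = 4 - 4122 = -4118)
C(y) = -2*y/13 (C(y) = (y + y)/(2 - 15) = (2*y)/(-13) = (2*y)*(-1/13) = -2*y/13)
(-40*d + C(41))/(a(21) + t) = (-40*(-59) - 2/13*41)/(16*21 - 4118) = (2360 - 82/13)/(336 - 4118) = (30598/13)/(-3782) = (30598/13)*(-1/3782) = -15299/24583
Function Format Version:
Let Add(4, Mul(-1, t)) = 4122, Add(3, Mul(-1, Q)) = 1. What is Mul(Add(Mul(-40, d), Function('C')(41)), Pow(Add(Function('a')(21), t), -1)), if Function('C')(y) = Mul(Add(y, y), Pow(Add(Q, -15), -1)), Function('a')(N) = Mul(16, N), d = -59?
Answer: Rational(-15299, 24583) ≈ -0.62234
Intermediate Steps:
Q = 2 (Q = Add(3, Mul(-1, 1)) = Add(3, -1) = 2)
t = -4118 (t = Add(4, Mul(-1, 4122)) = Add(4, -4122) = -4118)
Function('C')(y) = Mul(Rational(-2, 13), y) (Function('C')(y) = Mul(Add(y, y), Pow(Add(2, -15), -1)) = Mul(Mul(2, y), Pow(-13, -1)) = Mul(Mul(2, y), Rational(-1, 13)) = Mul(Rational(-2, 13), y))
Mul(Add(Mul(-40, d), Function('C')(41)), Pow(Add(Function('a')(21), t), -1)) = Mul(Add(Mul(-40, -59), Mul(Rational(-2, 13), 41)), Pow(Add(Mul(16, 21), -4118), -1)) = Mul(Add(2360, Rational(-82, 13)), Pow(Add(336, -4118), -1)) = Mul(Rational(30598, 13), Pow(-3782, -1)) = Mul(Rational(30598, 13), Rational(-1, 3782)) = Rational(-15299, 24583)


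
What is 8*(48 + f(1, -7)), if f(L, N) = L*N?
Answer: 328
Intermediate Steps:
8*(48 + f(1, -7)) = 8*(48 + 1*(-7)) = 8*(48 - 7) = 8*41 = 328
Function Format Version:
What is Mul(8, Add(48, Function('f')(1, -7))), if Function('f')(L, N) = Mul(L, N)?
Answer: 328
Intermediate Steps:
Mul(8, Add(48, Function('f')(1, -7))) = Mul(8, Add(48, Mul(1, -7))) = Mul(8, Add(48, -7)) = Mul(8, 41) = 328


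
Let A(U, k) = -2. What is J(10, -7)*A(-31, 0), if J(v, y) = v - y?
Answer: -34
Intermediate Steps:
J(10, -7)*A(-31, 0) = (10 - 1*(-7))*(-2) = (10 + 7)*(-2) = 17*(-2) = -34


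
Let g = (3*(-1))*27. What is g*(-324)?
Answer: 26244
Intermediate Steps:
g = -81 (g = -3*27 = -81)
g*(-324) = -81*(-324) = 26244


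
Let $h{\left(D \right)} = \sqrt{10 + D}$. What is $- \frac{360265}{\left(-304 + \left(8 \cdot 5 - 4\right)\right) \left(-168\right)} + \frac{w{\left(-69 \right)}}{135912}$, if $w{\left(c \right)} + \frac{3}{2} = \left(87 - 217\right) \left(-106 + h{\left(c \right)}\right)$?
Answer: $- \frac{41108821}{5203488} - \frac{65 i \sqrt{59}}{67956} \approx -7.9002 - 0.007347 i$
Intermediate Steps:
$w{\left(c \right)} = \frac{27557}{2} - 130 \sqrt{10 + c}$ ($w{\left(c \right)} = - \frac{3}{2} + \left(87 - 217\right) \left(-106 + \sqrt{10 + c}\right) = - \frac{3}{2} - 130 \left(-106 + \sqrt{10 + c}\right) = - \frac{3}{2} - \left(-13780 + 130 \sqrt{10 + c}\right) = \frac{27557}{2} - 130 \sqrt{10 + c}$)
$- \frac{360265}{\left(-304 + \left(8 \cdot 5 - 4\right)\right) \left(-168\right)} + \frac{w{\left(-69 \right)}}{135912} = - \frac{360265}{\left(-304 + \left(8 \cdot 5 - 4\right)\right) \left(-168\right)} + \frac{\frac{27557}{2} - 130 \sqrt{10 - 69}}{135912} = - \frac{360265}{\left(-304 + \left(40 - 4\right)\right) \left(-168\right)} + \left(\frac{27557}{2} - 130 \sqrt{-59}\right) \frac{1}{135912} = - \frac{360265}{\left(-304 + 36\right) \left(-168\right)} + \left(\frac{27557}{2} - 130 i \sqrt{59}\right) \frac{1}{135912} = - \frac{360265}{\left(-268\right) \left(-168\right)} + \left(\frac{27557}{2} - 130 i \sqrt{59}\right) \frac{1}{135912} = - \frac{360265}{45024} + \left(\frac{27557}{271824} - \frac{65 i \sqrt{59}}{67956}\right) = - \frac{41108821}{5203488} - \frac{65 i \sqrt{59}}{67956}$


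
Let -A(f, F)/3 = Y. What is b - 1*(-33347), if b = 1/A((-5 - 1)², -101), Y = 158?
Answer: 15806477/474 ≈ 33347.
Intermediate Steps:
A(f, F) = -474 (A(f, F) = -3*158 = -474)
b = -1/474 (b = 1/(-474) = -1/474 ≈ -0.0021097)
b - 1*(-33347) = -1/474 - 1*(-33347) = -1/474 + 33347 = 15806477/474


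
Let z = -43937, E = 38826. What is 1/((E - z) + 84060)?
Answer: 1/166823 ≈ 5.9944e-6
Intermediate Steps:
1/((E - z) + 84060) = 1/((38826 - 1*(-43937)) + 84060) = 1/((38826 + 43937) + 84060) = 1/(82763 + 84060) = 1/166823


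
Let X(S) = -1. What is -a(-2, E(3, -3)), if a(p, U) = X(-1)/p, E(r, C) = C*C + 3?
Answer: -½ ≈ -0.50000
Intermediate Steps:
E(r, C) = 3 + C² (E(r, C) = C² + 3 = 3 + C²)
a(p, U) = -1/p
-a(-2, E(3, -3)) = -(-1)/(-2) = -(-1)*(-1)/2 = -1*½ = -½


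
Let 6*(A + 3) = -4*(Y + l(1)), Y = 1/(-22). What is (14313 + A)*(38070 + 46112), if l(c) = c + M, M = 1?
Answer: 39749646034/33 ≈ 1.2045e+9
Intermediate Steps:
Y = -1/22 ≈ -0.045455
l(c) = 1 + c (l(c) = c + 1 = 1 + c)
A = -142/33 (A = -3 + (-4*(-1/22 + (1 + 1)))/6 = -3 + (-4*(-1/22 + 2))/6 = -3 + (-4*43/22)/6 = -3 + (⅙)*(-86/11) = -3 - 43/33 = -142/33 ≈ -4.3030)
(14313 + A)*(38070 + 46112) = (14313 - 142/33)*(38070 + 46112) = (472187/33)*84182 = 39749646034/33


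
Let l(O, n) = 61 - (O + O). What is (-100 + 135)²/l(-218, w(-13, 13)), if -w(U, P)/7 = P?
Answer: 175/71 ≈ 2.4648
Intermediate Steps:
w(U, P) = -7*P
l(O, n) = 61 - 2*O
(-100 + 135)²/l(-218, w(-13, 13)) = (-100 + 135)²/(61 - 2*(-218)) = 35²/(61 + 436) = 1225/497 = 1225*(1/497) = 175/71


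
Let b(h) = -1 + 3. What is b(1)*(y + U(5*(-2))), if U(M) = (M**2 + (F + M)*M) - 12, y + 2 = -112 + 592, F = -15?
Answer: 1632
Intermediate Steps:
y = 478 (y = -2 + (-112 + 592) = -2 + 480 = 478)
U(M) = -12 + M**2 + M*(-15 + M) (U(M) = (M**2 + (-15 + M)*M) - 12 = (M**2 + M*(-15 + M)) - 12 = -12 + M**2 + M*(-15 + M))
b(h) = 2
b(1)*(y + U(5*(-2))) = 2*(478 + (-12 - 75*(-2) + 2*(5*(-2))**2)) = 2*(478 + (-12 - 15*(-10) + 2*(-10)**2)) = 2*(478 + (-12 + 150 + 2*100)) = 2*(478 + (-12 + 150 + 200)) = 2*(478 + 338) = 2*816 = 1632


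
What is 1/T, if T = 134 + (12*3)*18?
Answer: 1/782 ≈ 0.0012788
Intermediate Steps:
T = 782 (T = 134 + 36*18 = 134 + 648 = 782)
1/T = 1/782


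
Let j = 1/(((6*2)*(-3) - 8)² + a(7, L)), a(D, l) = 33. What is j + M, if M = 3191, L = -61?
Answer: 6283080/1969 ≈ 3191.0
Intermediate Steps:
j = 1/1969 (j = 1/(((6*2)*(-3) - 8)² + 33) = 1/((12*(-3) - 8)² + 33) = 1/((-36 - 8)² + 33) = 1/((-44)² + 33) = 1/(1936 + 33) = 1/1969 ≈ 0.00050787)
j + M = 1/1969 + 3191 = 6283080/1969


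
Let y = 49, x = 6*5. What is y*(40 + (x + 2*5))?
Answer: 3920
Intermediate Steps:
x = 30
y*(40 + (x + 2*5)) = 49*(40 + (30 + 2*5)) = 49*(40 + (30 + 10)) = 49*(40 + 40) = 49*80 = 3920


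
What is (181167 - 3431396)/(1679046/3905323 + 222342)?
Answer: -12693194068967/868319005512 ≈ -14.618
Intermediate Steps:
(181167 - 3431396)/(1679046/3905323 + 222342) = -3250229/(1679046*(1/3905323) + 222342) = -3250229/(1679046/3905323 + 222342) = -3250229/868319005512/3905323 = -3250229*3905323/868319005512 = -12693194068967/868319005512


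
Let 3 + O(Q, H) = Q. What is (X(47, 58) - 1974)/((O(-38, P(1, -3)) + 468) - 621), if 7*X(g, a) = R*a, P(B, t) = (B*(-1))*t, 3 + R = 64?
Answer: 5140/679 ≈ 7.5700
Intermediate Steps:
R = 61 (R = -3 + 64 = 61)
P(B, t) = -B*t (P(B, t) = (-B)*t = -B*t)
O(Q, H) = -3 + Q
X(g, a) = 61*a/7 (X(g, a) = (61*a)/7 = 61*a/7)
(X(47, 58) - 1974)/((O(-38, P(1, -3)) + 468) - 621) = ((61/7)*58 - 1974)/(((-3 - 38) + 468) - 621) = (3538/7 - 1974)/((-41 + 468) - 621) = -10280/(7*(427 - 621)) = -10280/7/(-194) = -10280/7*(-1/194) = 5140/679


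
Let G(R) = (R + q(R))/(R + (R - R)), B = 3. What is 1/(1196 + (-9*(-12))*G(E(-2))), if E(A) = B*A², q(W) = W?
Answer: 1/1412 ≈ 0.00070821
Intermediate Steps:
E(A) = 3*A²
G(R) = 2 (G(R) = (R + R)/(R + (R - R)) = (2*R)/(R + 0) = (2*R)/R = 2)
1/(1196 + (-9*(-12))*G(E(-2))) = 1/(1196 - 9*(-12)*2) = 1/(1196 + 108*2) = 1/(1196 + 216) = 1/1412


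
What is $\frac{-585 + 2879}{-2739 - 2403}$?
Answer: $- \frac{1147}{2571} \approx -0.44613$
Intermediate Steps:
$\frac{-585 + 2879}{-2739 - 2403} = \frac{2294}{-5142} = 2294 \left(- \frac{1}{5142}\right) = - \frac{1147}{2571}$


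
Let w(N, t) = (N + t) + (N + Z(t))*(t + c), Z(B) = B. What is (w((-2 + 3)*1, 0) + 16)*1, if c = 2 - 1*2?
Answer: 17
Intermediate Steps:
c = 0 (c = 2 - 2 = 0)
w(N, t) = N + t + t*(N + t) (w(N, t) = (N + t) + (N + t)*(t + 0) = (N + t) + (N + t)*t = (N + t) + t*(N + t) = N + t + t*(N + t))
(w((-2 + 3)*1, 0) + 16)*1 = (((-2 + 3)*1 + 0 + 0² + ((-2 + 3)*1)*0) + 16)*1 = ((1*1 + 0 + 0 + (1*1)*0) + 16)*1 = ((1 + 0 + 0 + 1*0) + 16)*1 = ((1 + 0 + 0 + 0) + 16)*1 = (1 + 16)*1 = 17*1 = 17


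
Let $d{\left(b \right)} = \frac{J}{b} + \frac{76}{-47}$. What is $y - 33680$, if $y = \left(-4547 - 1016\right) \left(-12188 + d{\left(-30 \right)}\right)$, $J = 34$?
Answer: $\frac{47787342277}{705} \approx 6.7783 \cdot 10^{7}$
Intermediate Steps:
$d{\left(b \right)} = - \frac{76}{47} + \frac{34}{b}$ ($d{\left(b \right)} = \frac{34}{b} + \frac{76}{-47} = \frac{34}{b} + 76 \left(- \frac{1}{47}\right) = \frac{34}{b} - \frac{76}{47} = - \frac{76}{47} + \frac{34}{b}$)
$y = \frac{47811086677}{705}$ ($y = \left(-4547 - 1016\right) \left(-12188 - \left(\frac{76}{47} - \frac{34}{-30}\right)\right) = - 5563 \left(-12188 + \left(- \frac{76}{47} + 34 \left(- \frac{1}{30}\right)\right)\right) = - 5563 \left(-12188 - \frac{1939}{705}\right) = \left(-5563\right) \left(- \frac{8594479}{705}\right) = \frac{47811086677}{705} \approx 6.7817 \cdot 10^{7}$)
$y - 33680 = \frac{47811086677}{705} - 33680 = \frac{47787342277}{705}$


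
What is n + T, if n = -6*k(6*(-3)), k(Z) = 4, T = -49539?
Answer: -49563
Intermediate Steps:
n = -24 (n = -6*4 = -24)
n + T = -24 - 49539 = -49563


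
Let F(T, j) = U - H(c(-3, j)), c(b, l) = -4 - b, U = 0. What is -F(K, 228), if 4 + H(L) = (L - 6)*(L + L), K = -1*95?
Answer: 10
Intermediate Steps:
K = -95
H(L) = -4 + 2*L*(-6 + L) (H(L) = -4 + (L - 6)*(L + L) = -4 + (-6 + L)*(2*L) = -4 + 2*L*(-6 + L))
F(T, j) = -10 (F(T, j) = 0 - (-4 - 12*(-4 - 1*(-3)) + 2*(-4 - 1*(-3))²) = 0 - (-4 - 12*(-4 + 3) + 2*(-4 + 3)²) = 0 - (-4 - 12*(-1) + 2*(-1)²) = 0 - (-4 + 12 + 2*1) = 0 - (-4 + 12 + 2) = 0 - 1*10 = 0 - 10 = -10)
-F(K, 228) = -1*(-10) = 10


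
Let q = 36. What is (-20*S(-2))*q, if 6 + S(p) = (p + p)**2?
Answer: -7200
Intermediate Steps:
S(p) = -6 + 4*p**2 (S(p) = -6 + (p + p)**2 = -6 + (2*p)**2 = -6 + 4*p**2)
(-20*S(-2))*q = -20*(-6 + 4*(-2)**2)*36 = -20*(-6 + 4*4)*36 = -20*(-6 + 16)*36 = -20*10*36 = -200*36 = -7200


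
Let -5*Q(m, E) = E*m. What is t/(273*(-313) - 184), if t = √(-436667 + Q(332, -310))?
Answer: -I*√416083/85633 ≈ -0.0075327*I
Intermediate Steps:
Q(m, E) = -E*m/5
t = I*√416083 (t = √(-436667 - ⅕*(-310)*332) = √(-436667 + 20584) = √(-416083) = I*√416083 ≈ 645.04*I)
t/(273*(-313) - 184) = (I*√416083)/(273*(-313) - 184) = (I*√416083)/(-85449 - 184) = (I*√416083)/(-85633) = (I*√416083)*(-1/85633) = -I*√416083/85633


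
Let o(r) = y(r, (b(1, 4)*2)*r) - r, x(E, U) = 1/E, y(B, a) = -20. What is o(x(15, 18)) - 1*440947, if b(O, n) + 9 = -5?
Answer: -6614506/15 ≈ -4.4097e+5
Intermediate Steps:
b(O, n) = -14 (b(O, n) = -9 - 5 = -14)
o(r) = -20 - r
o(x(15, 18)) - 1*440947 = (-20 - 1/15) - 1*440947 = (-20 - 1*1/15) - 440947 = (-20 - 1/15) - 440947 = -301/15 - 440947 = -6614506/15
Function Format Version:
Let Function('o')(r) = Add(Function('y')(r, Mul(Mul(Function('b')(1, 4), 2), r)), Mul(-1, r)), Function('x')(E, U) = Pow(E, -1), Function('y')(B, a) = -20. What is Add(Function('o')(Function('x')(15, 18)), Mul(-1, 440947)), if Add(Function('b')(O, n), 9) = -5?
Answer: Rational(-6614506, 15) ≈ -4.4097e+5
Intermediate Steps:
Function('b')(O, n) = -14 (Function('b')(O, n) = Add(-9, -5) = -14)
Function('o')(r) = Add(-20, Mul(-1, r))
Add(Function('o')(Function('x')(15, 18)), Mul(-1, 440947)) = Add(Add(-20, Mul(-1, Pow(15, -1))), Mul(-1, 440947)) = Add(Add(-20, Mul(-1, Rational(1, 15))), -440947) = Add(Add(-20, Rational(-1, 15)), -440947) = Add(Rational(-301, 15), -440947) = Rational(-6614506, 15)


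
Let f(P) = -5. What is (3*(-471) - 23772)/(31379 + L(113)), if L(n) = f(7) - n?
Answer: -25185/31261 ≈ -0.80564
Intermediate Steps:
L(n) = -5 - n
(3*(-471) - 23772)/(31379 + L(113)) = (3*(-471) - 23772)/(31379 + (-5 - 1*113)) = (-1413 - 23772)/(31379 + (-5 - 113)) = -25185/(31379 - 118) = -25185/31261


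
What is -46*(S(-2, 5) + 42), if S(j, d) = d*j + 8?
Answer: -1840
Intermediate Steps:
S(j, d) = 8 + d*j
-46*(S(-2, 5) + 42) = -46*((8 + 5*(-2)) + 42) = -46*((8 - 10) + 42) = -46*(-2 + 42) = -46*40 = -1840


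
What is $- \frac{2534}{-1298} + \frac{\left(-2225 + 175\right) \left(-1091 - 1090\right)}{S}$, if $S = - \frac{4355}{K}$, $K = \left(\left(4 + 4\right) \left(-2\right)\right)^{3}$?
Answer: $\frac{2377083123397}{565279} \approx 4.2052 \cdot 10^{6}$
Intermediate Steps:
$K = -4096$ ($K = \left(8 \left(-2\right)\right)^{3} = \left(-16\right)^{3} = -4096$)
$S = \frac{4355}{4096}$ ($S = - \frac{4355}{-4096} = \left(-4355\right) \left(- \frac{1}{4096}\right) = \frac{4355}{4096} \approx 1.0632$)
$- \frac{2534}{-1298} + \frac{\left(-2225 + 175\right) \left(-1091 - 1090\right)}{S} = - \frac{2534}{-1298} + \frac{\left(-2225 + 175\right) \left(-1091 - 1090\right)}{\frac{4355}{4096}} = \left(-2534\right) \left(- \frac{1}{1298}\right) + \left(-2050\right) \left(-2181\right) \frac{4096}{4355} = \frac{1267}{649} + 4471050 \cdot \frac{4096}{4355} = \frac{1267}{649} + \frac{3662684160}{871} = \frac{2377083123397}{565279}$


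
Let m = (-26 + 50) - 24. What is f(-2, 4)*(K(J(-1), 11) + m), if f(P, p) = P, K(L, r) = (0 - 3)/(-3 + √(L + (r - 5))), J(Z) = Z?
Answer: -9/2 - 3*√5/2 ≈ -7.8541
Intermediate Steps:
K(L, r) = -3/(-3 + √(-5 + L + r)) (K(L, r) = -3/(-3 + √(L + (-5 + r))) = -3/(-3 + √(-5 + L + r)))
m = 0 (m = 24 - 24 = 0)
f(-2, 4)*(K(J(-1), 11) + m) = -2*(-3/(-3 + √(-5 - 1 + 11)) + 0) = -2*(-3/(-3 + √5) + 0) = -(-6)/(-3 + √5) = 6/(-3 + √5)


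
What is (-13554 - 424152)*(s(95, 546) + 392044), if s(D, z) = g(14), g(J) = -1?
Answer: -171599573358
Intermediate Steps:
s(D, z) = -1
(-13554 - 424152)*(s(95, 546) + 392044) = (-13554 - 424152)*(-1 + 392044) = -437706*392043 = -171599573358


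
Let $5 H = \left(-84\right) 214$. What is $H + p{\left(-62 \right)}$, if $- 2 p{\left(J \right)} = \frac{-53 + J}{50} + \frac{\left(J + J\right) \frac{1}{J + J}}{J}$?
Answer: $- \frac{1114153}{310} \approx -3594.0$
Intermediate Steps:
$H = - \frac{17976}{5}$ ($H = \frac{\left(-84\right) 214}{5} = \frac{1}{5} \left(-17976\right) = - \frac{17976}{5} \approx -3595.2$)
$p{\left(J \right)} = \frac{53}{100} - \frac{1}{2 J} - \frac{J}{100}$ ($p{\left(J \right)} = - \frac{\frac{-53 + J}{50} + \frac{\left(J + J\right) \frac{1}{J + J}}{J}}{2} = - \frac{\left(-53 + J\right) \frac{1}{50} + \frac{2 J \frac{1}{2 J}}{J}}{2} = - \frac{\left(- \frac{53}{50} + \frac{J}{50}\right) + \frac{2 J \frac{1}{2 J}}{J}}{2} = - \frac{\left(- \frac{53}{50} + \frac{J}{50}\right) + 1 \frac{1}{J}}{2} = - \frac{\left(- \frac{53}{50} + \frac{J}{50}\right) + \frac{1}{J}}{2} = - \frac{- \frac{53}{50} + \frac{1}{J} + \frac{J}{50}}{2} = \frac{53}{100} - \frac{1}{2 J} - \frac{J}{100}$)
$H + p{\left(-62 \right)} = - \frac{17976}{5} + \frac{-50 - - 62 \left(-53 - 62\right)}{100 \left(-62\right)} = - \frac{17976}{5} + \frac{1}{100} \left(- \frac{1}{62}\right) \left(-50 - \left(-62\right) \left(-115\right)\right) = - \frac{17976}{5} + \frac{1}{100} \left(- \frac{1}{62}\right) \left(-50 - 7130\right) = - \frac{17976}{5} + \frac{1}{100} \left(- \frac{1}{62}\right) \left(-7180\right) = - \frac{17976}{5} + \frac{359}{310} = - \frac{1114153}{310}$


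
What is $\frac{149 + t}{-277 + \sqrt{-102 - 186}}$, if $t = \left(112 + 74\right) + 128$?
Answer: $- \frac{128251}{77017} - \frac{5556 i \sqrt{2}}{77017} \approx -1.6652 - 0.10202 i$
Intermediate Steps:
$t = 314$ ($t = 186 + 128 = 314$)
$\frac{149 + t}{-277 + \sqrt{-102 - 186}} = \frac{149 + 314}{-277 + \sqrt{-102 - 186}} = \frac{463}{-277 + \sqrt{-288}} = \frac{463}{-277 + 12 i \sqrt{2}}$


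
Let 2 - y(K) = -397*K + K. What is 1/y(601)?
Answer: 1/237998 ≈ 4.2017e-6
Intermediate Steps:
y(K) = 2 + 396*K (y(K) = 2 - (-397*K + K) = 2 - (-396)*K = 2 + 396*K)
1/y(601) = 1/(2 + 396*601) = 1/(2 + 237996) = 1/237998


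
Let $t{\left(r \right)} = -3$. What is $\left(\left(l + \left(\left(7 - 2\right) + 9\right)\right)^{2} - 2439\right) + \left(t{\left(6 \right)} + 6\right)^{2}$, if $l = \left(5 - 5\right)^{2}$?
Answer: $-2234$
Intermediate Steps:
$l = 0$ ($l = 0^{2} = 0$)
$\left(\left(l + \left(\left(7 - 2\right) + 9\right)\right)^{2} - 2439\right) + \left(t{\left(6 \right)} + 6\right)^{2} = \left(\left(0 + \left(\left(7 - 2\right) + 9\right)\right)^{2} - 2439\right) + \left(-3 + 6\right)^{2} = \left(\left(0 + \left(5 + 9\right)\right)^{2} - 2439\right) + 3^{2} = \left(\left(0 + 14\right)^{2} - 2439\right) + 9 = \left(14^{2} - 2439\right) + 9 = \left(196 - 2439\right) + 9 = -2243 + 9 = -2234$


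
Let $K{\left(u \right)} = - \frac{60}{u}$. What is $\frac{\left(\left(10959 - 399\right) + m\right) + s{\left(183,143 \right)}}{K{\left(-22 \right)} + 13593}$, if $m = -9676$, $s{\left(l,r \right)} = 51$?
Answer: $\frac{10285}{149553} \approx 0.068772$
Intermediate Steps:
$\frac{\left(\left(10959 - 399\right) + m\right) + s{\left(183,143 \right)}}{K{\left(-22 \right)} + 13593} = \frac{\left(\left(10959 - 399\right) - 9676\right) + 51}{- \frac{60}{-22} + 13593} = \frac{\left(10560 - 9676\right) + 51}{\left(-60\right) \left(- \frac{1}{22}\right) + 13593} = \frac{884 + 51}{\frac{30}{11} + 13593} = \frac{935}{\frac{149553}{11}} = 935 \cdot \frac{11}{149553} = \frac{10285}{149553}$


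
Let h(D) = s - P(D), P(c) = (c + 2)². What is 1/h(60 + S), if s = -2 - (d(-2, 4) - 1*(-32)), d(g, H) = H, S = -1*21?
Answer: -1/1719 ≈ -0.00058173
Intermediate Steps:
S = -21
P(c) = (2 + c)²
s = -38 (s = -2 - (4 - 1*(-32)) = -2 - (4 + 32) = -2 - 1*36 = -2 - 36 = -38)
h(D) = -38 - (2 + D)²
1/h(60 + S) = 1/(-38 - (2 + (60 - 21))²) = 1/(-38 - (2 + 39)²) = 1/(-38 - 1*41²) = 1/(-38 - 1*1681) = 1/(-38 - 1681) = 1/(-1719) = -1/1719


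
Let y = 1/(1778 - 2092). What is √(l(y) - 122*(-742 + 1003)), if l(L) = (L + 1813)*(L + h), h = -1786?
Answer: I*√322395125037/314 ≈ 1808.3*I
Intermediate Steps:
y = -1/314 (y = 1/(-314) = -1/314 ≈ -0.0031847)
l(L) = (-1786 + L)*(1813 + L) (l(L) = (L + 1813)*(L - 1786) = (1813 + L)*(-1786 + L) = (-1786 + L)*(1813 + L))
√(l(y) - 122*(-742 + 1003)) = √((-3238018 + (-1/314)² + 27*(-1/314)) - 122*(-742 + 1003)) = √((-3238018 + 1/98596 - 27/314) - 122*261) = √(-319255631205/98596 - 31842) = √(-322395125037/98596) = I*√322395125037/314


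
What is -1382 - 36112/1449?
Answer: -2038630/1449 ≈ -1406.9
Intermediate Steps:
-1382 - 36112/1449 = -2038630/1449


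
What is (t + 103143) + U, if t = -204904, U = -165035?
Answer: -266796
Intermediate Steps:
(t + 103143) + U = (-204904 + 103143) - 165035 = -101761 - 165035 = -266796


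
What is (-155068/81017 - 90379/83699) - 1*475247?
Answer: -3222690113042076/6781041883 ≈ -4.7525e+5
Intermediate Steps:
(-155068/81017 - 90379/83699) - 1*475247 = (-155068*1/81017 - 90379*1/83699) - 475247 = (-155068/81017 - 90379/83699) - 475247 = -20301271975/6781041883 - 475247 = -3222690113042076/6781041883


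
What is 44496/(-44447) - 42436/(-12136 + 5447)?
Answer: 1588519148/297305983 ≈ 5.3430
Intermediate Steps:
44496/(-44447) - 42436/(-12136 + 5447) = 44496*(-1/44447) - 42436/(-6689) = -44496/44447 - 42436*(-1/6689) = -44496/44447 + 42436/6689 = 1588519148/297305983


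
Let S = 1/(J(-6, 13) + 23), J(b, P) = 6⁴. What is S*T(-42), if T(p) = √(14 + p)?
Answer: 2*I*√7/1319 ≈ 0.0040118*I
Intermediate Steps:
J(b, P) = 1296
S = 1/1319 (S = 1/(1296 + 23) = 1/1319 ≈ 0.00075815)
S*T(-42) = √(14 - 42)/1319 = √(-28)/1319 = (2*I*√7)/1319 = 2*I*√7/1319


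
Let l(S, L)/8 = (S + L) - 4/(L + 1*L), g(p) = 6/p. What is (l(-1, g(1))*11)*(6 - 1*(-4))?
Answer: 12320/3 ≈ 4106.7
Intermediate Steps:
l(S, L) = -16/L + 8*L + 8*S (l(S, L) = 8*((S + L) - 4/(L + 1*L)) = 8*((L + S) - 4/(L + L)) = 8*((L + S) - 4*1/(2*L)) = 8*((L + S) - 2/L) = 8*(L + S - 2/L) = -16/L + 8*L + 8*S)
(l(-1, g(1))*11)*(6 - 1*(-4)) = ((8*(-2 + (6/1)*(6/1 - 1))/((6/1)))*11)*(6 - 1*(-4)) = ((8*(-2 + (6*1)*(6*1 - 1))/((6*1)))*11)*(6 + 4) = ((8*(-2 + 6*(6 - 1))/6)*11)*10 = ((8*(1/6)*(-2 + 6*5))*11)*10 = ((8*(1/6)*(-2 + 30))*11)*10 = ((8*(1/6)*28)*11)*10 = ((112/3)*11)*10 = (1232/3)*10 = 12320/3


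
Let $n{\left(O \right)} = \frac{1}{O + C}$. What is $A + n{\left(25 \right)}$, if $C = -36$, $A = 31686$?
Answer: $\frac{348545}{11} \approx 31686.0$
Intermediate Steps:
$n{\left(O \right)} = \frac{1}{-36 + O}$ ($n{\left(O \right)} = \frac{1}{O - 36} = \frac{1}{-36 + O}$)
$A + n{\left(25 \right)} = 31686 + \frac{1}{-36 + 25} = 31686 + \frac{1}{-11} = 31686 - \frac{1}{11} = \frac{348545}{11}$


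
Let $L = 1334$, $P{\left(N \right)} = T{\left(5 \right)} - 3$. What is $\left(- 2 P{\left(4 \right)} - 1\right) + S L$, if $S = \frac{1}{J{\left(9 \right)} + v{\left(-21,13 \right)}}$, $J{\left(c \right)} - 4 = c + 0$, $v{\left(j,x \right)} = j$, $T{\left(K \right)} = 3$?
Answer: $- \frac{671}{4} \approx -167.75$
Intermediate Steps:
$P{\left(N \right)} = 0$ ($P{\left(N \right)} = 3 - 3 = 0$)
$J{\left(c \right)} = 4 + c$ ($J{\left(c \right)} = 4 + \left(c + 0\right) = 4 + c$)
$S = - \frac{1}{8}$ ($S = \frac{1}{\left(4 + 9\right) - 21} = \frac{1}{13 - 21} = \frac{1}{-8} = - \frac{1}{8} \approx -0.125$)
$\left(- 2 P{\left(4 \right)} - 1\right) + S L = \left(\left(-2\right) 0 - 1\right) - \frac{667}{4} = \left(0 - 1\right) - \frac{667}{4} = -1 - \frac{667}{4} = - \frac{671}{4}$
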